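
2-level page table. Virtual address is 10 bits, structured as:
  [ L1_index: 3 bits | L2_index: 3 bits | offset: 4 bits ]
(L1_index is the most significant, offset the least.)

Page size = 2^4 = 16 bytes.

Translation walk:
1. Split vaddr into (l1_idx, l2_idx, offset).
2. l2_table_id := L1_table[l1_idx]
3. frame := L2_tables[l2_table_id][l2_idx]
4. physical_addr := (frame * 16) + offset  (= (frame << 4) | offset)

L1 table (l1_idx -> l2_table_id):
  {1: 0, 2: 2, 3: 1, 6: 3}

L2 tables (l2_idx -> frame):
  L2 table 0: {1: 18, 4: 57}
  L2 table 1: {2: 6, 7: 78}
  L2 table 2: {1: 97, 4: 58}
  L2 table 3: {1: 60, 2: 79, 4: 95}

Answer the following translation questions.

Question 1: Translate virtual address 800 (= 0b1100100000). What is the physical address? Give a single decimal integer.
vaddr = 800 = 0b1100100000
Split: l1_idx=6, l2_idx=2, offset=0
L1[6] = 3
L2[3][2] = 79
paddr = 79 * 16 + 0 = 1264

Answer: 1264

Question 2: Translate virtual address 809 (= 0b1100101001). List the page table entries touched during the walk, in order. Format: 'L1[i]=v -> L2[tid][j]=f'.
Answer: L1[6]=3 -> L2[3][2]=79

Derivation:
vaddr = 809 = 0b1100101001
Split: l1_idx=6, l2_idx=2, offset=9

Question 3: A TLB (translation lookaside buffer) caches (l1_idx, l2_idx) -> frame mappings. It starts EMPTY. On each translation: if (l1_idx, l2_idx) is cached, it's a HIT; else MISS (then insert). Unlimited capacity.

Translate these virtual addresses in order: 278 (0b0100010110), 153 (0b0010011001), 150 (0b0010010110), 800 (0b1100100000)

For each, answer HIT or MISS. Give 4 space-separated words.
vaddr=278: (2,1) not in TLB -> MISS, insert
vaddr=153: (1,1) not in TLB -> MISS, insert
vaddr=150: (1,1) in TLB -> HIT
vaddr=800: (6,2) not in TLB -> MISS, insert

Answer: MISS MISS HIT MISS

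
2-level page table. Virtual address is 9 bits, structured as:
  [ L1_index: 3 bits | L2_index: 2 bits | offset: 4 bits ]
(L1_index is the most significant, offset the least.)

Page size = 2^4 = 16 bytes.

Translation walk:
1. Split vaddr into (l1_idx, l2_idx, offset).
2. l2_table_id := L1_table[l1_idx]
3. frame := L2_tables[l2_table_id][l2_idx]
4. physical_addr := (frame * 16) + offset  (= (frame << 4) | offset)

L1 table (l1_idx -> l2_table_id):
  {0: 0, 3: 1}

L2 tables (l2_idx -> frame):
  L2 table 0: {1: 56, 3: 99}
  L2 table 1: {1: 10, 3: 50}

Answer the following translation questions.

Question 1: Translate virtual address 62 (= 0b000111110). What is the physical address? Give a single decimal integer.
Answer: 1598

Derivation:
vaddr = 62 = 0b000111110
Split: l1_idx=0, l2_idx=3, offset=14
L1[0] = 0
L2[0][3] = 99
paddr = 99 * 16 + 14 = 1598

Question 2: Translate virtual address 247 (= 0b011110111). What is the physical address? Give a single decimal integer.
Answer: 807

Derivation:
vaddr = 247 = 0b011110111
Split: l1_idx=3, l2_idx=3, offset=7
L1[3] = 1
L2[1][3] = 50
paddr = 50 * 16 + 7 = 807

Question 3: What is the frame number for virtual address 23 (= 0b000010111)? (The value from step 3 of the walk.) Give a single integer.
Answer: 56

Derivation:
vaddr = 23: l1_idx=0, l2_idx=1
L1[0] = 0; L2[0][1] = 56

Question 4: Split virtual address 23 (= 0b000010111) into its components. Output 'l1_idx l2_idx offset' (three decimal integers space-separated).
vaddr = 23 = 0b000010111
  top 3 bits -> l1_idx = 0
  next 2 bits -> l2_idx = 1
  bottom 4 bits -> offset = 7

Answer: 0 1 7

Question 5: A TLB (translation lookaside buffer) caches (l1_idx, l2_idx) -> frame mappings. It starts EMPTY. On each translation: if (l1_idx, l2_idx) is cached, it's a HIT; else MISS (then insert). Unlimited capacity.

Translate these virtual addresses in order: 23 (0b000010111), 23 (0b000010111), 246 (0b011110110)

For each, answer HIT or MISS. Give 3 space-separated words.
Answer: MISS HIT MISS

Derivation:
vaddr=23: (0,1) not in TLB -> MISS, insert
vaddr=23: (0,1) in TLB -> HIT
vaddr=246: (3,3) not in TLB -> MISS, insert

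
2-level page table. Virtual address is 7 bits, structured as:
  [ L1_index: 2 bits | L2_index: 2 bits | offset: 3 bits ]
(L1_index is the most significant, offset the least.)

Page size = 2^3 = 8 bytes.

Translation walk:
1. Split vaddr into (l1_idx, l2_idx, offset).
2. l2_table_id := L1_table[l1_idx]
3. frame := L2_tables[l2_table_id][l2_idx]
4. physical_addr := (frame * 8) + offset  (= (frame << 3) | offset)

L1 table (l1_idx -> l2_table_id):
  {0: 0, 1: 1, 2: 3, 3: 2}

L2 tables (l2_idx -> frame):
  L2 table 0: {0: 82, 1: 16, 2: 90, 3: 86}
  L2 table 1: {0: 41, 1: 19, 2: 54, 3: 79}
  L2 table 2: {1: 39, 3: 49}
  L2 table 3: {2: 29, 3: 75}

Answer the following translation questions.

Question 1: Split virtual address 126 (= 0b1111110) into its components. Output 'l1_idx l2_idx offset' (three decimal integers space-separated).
vaddr = 126 = 0b1111110
  top 2 bits -> l1_idx = 3
  next 2 bits -> l2_idx = 3
  bottom 3 bits -> offset = 6

Answer: 3 3 6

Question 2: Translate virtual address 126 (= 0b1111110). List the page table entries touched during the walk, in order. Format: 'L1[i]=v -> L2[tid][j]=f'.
vaddr = 126 = 0b1111110
Split: l1_idx=3, l2_idx=3, offset=6

Answer: L1[3]=2 -> L2[2][3]=49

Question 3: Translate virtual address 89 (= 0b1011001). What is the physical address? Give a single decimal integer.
vaddr = 89 = 0b1011001
Split: l1_idx=2, l2_idx=3, offset=1
L1[2] = 3
L2[3][3] = 75
paddr = 75 * 8 + 1 = 601

Answer: 601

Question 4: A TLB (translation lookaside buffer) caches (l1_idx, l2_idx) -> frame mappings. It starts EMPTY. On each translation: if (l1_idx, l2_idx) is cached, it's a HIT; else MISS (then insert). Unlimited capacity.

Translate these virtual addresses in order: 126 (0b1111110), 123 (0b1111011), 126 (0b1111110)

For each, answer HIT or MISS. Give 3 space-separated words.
vaddr=126: (3,3) not in TLB -> MISS, insert
vaddr=123: (3,3) in TLB -> HIT
vaddr=126: (3,3) in TLB -> HIT

Answer: MISS HIT HIT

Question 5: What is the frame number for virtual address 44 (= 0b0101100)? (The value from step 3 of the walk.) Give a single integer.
vaddr = 44: l1_idx=1, l2_idx=1
L1[1] = 1; L2[1][1] = 19

Answer: 19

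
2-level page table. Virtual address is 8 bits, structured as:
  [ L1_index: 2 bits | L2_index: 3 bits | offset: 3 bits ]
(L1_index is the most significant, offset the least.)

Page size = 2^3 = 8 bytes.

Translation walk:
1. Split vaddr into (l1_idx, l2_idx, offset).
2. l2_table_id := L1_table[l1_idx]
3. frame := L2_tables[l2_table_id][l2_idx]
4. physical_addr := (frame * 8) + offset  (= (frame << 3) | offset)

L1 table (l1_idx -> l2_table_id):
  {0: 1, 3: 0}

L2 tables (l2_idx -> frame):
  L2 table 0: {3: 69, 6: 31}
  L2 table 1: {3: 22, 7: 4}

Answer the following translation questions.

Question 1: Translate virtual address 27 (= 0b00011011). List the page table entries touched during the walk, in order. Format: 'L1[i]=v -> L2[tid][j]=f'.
vaddr = 27 = 0b00011011
Split: l1_idx=0, l2_idx=3, offset=3

Answer: L1[0]=1 -> L2[1][3]=22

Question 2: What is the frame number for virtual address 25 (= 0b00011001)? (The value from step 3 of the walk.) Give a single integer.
vaddr = 25: l1_idx=0, l2_idx=3
L1[0] = 1; L2[1][3] = 22

Answer: 22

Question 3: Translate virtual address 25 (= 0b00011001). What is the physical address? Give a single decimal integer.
vaddr = 25 = 0b00011001
Split: l1_idx=0, l2_idx=3, offset=1
L1[0] = 1
L2[1][3] = 22
paddr = 22 * 8 + 1 = 177

Answer: 177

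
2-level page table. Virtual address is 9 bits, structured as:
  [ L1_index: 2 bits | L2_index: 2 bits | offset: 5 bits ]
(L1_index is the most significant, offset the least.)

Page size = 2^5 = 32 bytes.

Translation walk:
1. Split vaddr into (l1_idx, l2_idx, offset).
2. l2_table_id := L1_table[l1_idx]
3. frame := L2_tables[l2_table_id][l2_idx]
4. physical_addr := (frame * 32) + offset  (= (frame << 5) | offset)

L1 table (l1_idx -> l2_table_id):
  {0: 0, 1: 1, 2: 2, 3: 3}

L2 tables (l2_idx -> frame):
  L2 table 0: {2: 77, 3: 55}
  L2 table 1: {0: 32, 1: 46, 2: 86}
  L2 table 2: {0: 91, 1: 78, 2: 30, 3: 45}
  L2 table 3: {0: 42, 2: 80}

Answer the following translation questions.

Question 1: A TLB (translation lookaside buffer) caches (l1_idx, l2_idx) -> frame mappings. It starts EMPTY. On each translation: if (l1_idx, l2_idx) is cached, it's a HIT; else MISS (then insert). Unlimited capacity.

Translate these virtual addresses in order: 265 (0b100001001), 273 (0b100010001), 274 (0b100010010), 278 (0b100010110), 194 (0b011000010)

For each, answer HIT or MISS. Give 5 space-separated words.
Answer: MISS HIT HIT HIT MISS

Derivation:
vaddr=265: (2,0) not in TLB -> MISS, insert
vaddr=273: (2,0) in TLB -> HIT
vaddr=274: (2,0) in TLB -> HIT
vaddr=278: (2,0) in TLB -> HIT
vaddr=194: (1,2) not in TLB -> MISS, insert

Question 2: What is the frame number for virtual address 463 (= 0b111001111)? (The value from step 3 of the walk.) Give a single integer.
Answer: 80

Derivation:
vaddr = 463: l1_idx=3, l2_idx=2
L1[3] = 3; L2[3][2] = 80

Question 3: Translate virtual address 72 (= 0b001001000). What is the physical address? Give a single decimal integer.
Answer: 2472

Derivation:
vaddr = 72 = 0b001001000
Split: l1_idx=0, l2_idx=2, offset=8
L1[0] = 0
L2[0][2] = 77
paddr = 77 * 32 + 8 = 2472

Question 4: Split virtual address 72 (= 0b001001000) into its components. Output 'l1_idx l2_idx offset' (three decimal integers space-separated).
Answer: 0 2 8

Derivation:
vaddr = 72 = 0b001001000
  top 2 bits -> l1_idx = 0
  next 2 bits -> l2_idx = 2
  bottom 5 bits -> offset = 8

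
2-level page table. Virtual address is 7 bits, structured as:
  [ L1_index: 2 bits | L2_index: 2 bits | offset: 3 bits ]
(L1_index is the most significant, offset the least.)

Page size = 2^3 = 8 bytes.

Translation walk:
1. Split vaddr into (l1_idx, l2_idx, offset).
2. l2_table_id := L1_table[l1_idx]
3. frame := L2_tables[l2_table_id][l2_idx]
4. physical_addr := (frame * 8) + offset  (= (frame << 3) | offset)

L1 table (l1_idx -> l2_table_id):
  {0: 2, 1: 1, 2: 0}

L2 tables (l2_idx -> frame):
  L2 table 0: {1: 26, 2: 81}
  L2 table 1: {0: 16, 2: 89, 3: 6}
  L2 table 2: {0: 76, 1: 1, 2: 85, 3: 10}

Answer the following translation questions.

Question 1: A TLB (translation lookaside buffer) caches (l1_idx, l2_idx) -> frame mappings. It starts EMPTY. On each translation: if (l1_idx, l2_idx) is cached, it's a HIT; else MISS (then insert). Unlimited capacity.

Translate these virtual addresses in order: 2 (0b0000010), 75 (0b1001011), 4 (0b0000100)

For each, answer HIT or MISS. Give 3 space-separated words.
vaddr=2: (0,0) not in TLB -> MISS, insert
vaddr=75: (2,1) not in TLB -> MISS, insert
vaddr=4: (0,0) in TLB -> HIT

Answer: MISS MISS HIT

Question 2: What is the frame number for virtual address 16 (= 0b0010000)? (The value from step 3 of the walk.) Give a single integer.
Answer: 85

Derivation:
vaddr = 16: l1_idx=0, l2_idx=2
L1[0] = 2; L2[2][2] = 85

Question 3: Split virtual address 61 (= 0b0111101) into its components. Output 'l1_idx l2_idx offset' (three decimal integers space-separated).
vaddr = 61 = 0b0111101
  top 2 bits -> l1_idx = 1
  next 2 bits -> l2_idx = 3
  bottom 3 bits -> offset = 5

Answer: 1 3 5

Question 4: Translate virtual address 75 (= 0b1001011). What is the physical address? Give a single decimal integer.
vaddr = 75 = 0b1001011
Split: l1_idx=2, l2_idx=1, offset=3
L1[2] = 0
L2[0][1] = 26
paddr = 26 * 8 + 3 = 211

Answer: 211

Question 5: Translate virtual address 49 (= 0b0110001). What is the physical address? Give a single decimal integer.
vaddr = 49 = 0b0110001
Split: l1_idx=1, l2_idx=2, offset=1
L1[1] = 1
L2[1][2] = 89
paddr = 89 * 8 + 1 = 713

Answer: 713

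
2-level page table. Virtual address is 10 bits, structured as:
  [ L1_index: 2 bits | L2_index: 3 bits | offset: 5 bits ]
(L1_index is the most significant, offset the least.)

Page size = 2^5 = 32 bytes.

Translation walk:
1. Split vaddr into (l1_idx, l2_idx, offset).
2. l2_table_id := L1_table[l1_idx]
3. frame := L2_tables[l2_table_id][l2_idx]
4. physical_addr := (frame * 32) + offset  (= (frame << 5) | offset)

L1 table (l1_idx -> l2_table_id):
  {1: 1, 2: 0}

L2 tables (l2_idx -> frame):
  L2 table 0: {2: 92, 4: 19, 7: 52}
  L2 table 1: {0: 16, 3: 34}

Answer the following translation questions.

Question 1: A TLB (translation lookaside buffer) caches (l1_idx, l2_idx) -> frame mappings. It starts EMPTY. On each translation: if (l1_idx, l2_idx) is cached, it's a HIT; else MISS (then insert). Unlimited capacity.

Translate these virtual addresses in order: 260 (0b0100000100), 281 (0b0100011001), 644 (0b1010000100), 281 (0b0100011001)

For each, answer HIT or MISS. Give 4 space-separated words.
Answer: MISS HIT MISS HIT

Derivation:
vaddr=260: (1,0) not in TLB -> MISS, insert
vaddr=281: (1,0) in TLB -> HIT
vaddr=644: (2,4) not in TLB -> MISS, insert
vaddr=281: (1,0) in TLB -> HIT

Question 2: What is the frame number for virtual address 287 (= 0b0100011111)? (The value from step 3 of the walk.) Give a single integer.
Answer: 16

Derivation:
vaddr = 287: l1_idx=1, l2_idx=0
L1[1] = 1; L2[1][0] = 16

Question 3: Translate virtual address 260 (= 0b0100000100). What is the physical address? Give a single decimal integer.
Answer: 516

Derivation:
vaddr = 260 = 0b0100000100
Split: l1_idx=1, l2_idx=0, offset=4
L1[1] = 1
L2[1][0] = 16
paddr = 16 * 32 + 4 = 516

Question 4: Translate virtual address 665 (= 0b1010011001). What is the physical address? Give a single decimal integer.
vaddr = 665 = 0b1010011001
Split: l1_idx=2, l2_idx=4, offset=25
L1[2] = 0
L2[0][4] = 19
paddr = 19 * 32 + 25 = 633

Answer: 633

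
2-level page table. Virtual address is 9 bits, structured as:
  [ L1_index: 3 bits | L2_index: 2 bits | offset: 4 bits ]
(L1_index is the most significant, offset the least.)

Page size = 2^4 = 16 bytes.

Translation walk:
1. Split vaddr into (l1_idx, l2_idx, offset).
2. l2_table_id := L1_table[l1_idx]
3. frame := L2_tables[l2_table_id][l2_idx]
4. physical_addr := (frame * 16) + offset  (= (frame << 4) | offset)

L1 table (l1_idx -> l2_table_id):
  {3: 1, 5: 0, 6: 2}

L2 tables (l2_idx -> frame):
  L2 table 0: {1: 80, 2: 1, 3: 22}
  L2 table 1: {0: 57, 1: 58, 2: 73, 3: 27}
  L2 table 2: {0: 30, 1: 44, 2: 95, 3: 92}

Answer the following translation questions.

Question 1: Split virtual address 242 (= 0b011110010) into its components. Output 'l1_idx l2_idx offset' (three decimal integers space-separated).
Answer: 3 3 2

Derivation:
vaddr = 242 = 0b011110010
  top 3 bits -> l1_idx = 3
  next 2 bits -> l2_idx = 3
  bottom 4 bits -> offset = 2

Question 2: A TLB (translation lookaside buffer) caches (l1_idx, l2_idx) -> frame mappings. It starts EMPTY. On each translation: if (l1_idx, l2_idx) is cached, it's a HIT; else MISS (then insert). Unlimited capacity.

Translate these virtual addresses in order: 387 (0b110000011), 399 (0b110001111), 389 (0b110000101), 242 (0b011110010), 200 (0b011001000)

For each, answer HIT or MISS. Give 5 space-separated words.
Answer: MISS HIT HIT MISS MISS

Derivation:
vaddr=387: (6,0) not in TLB -> MISS, insert
vaddr=399: (6,0) in TLB -> HIT
vaddr=389: (6,0) in TLB -> HIT
vaddr=242: (3,3) not in TLB -> MISS, insert
vaddr=200: (3,0) not in TLB -> MISS, insert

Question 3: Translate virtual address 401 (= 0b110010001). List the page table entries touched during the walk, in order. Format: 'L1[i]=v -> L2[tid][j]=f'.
Answer: L1[6]=2 -> L2[2][1]=44

Derivation:
vaddr = 401 = 0b110010001
Split: l1_idx=6, l2_idx=1, offset=1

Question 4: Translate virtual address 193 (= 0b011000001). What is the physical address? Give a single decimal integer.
vaddr = 193 = 0b011000001
Split: l1_idx=3, l2_idx=0, offset=1
L1[3] = 1
L2[1][0] = 57
paddr = 57 * 16 + 1 = 913

Answer: 913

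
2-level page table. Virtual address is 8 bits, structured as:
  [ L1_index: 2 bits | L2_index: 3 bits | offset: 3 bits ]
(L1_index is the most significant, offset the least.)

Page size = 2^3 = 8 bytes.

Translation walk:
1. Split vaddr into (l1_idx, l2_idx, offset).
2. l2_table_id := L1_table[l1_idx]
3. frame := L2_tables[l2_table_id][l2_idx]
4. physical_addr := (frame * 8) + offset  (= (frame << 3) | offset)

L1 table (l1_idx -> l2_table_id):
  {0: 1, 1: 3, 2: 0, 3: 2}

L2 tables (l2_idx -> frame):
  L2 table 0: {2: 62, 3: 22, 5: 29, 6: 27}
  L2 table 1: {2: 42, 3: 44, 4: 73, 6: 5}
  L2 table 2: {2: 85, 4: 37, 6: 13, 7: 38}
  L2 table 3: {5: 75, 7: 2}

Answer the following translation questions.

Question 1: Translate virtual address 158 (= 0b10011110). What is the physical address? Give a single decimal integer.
Answer: 182

Derivation:
vaddr = 158 = 0b10011110
Split: l1_idx=2, l2_idx=3, offset=6
L1[2] = 0
L2[0][3] = 22
paddr = 22 * 8 + 6 = 182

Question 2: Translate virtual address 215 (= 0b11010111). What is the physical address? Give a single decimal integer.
Answer: 687

Derivation:
vaddr = 215 = 0b11010111
Split: l1_idx=3, l2_idx=2, offset=7
L1[3] = 2
L2[2][2] = 85
paddr = 85 * 8 + 7 = 687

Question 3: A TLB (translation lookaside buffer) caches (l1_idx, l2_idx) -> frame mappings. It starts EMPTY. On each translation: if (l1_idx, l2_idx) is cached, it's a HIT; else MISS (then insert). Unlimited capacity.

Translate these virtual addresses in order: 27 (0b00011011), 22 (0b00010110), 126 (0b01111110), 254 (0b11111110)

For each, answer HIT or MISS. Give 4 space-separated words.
vaddr=27: (0,3) not in TLB -> MISS, insert
vaddr=22: (0,2) not in TLB -> MISS, insert
vaddr=126: (1,7) not in TLB -> MISS, insert
vaddr=254: (3,7) not in TLB -> MISS, insert

Answer: MISS MISS MISS MISS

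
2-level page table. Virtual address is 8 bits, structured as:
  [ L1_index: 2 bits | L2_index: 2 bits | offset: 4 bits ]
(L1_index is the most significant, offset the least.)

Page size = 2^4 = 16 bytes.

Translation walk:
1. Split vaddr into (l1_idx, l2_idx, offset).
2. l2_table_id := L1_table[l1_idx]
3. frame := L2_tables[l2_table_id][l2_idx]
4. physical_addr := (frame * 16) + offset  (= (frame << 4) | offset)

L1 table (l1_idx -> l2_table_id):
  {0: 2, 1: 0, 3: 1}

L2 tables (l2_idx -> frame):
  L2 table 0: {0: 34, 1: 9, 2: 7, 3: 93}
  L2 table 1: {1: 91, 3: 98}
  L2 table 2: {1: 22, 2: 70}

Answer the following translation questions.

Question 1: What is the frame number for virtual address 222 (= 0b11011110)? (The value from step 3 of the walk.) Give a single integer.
vaddr = 222: l1_idx=3, l2_idx=1
L1[3] = 1; L2[1][1] = 91

Answer: 91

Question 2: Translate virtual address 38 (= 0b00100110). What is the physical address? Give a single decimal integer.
Answer: 1126

Derivation:
vaddr = 38 = 0b00100110
Split: l1_idx=0, l2_idx=2, offset=6
L1[0] = 2
L2[2][2] = 70
paddr = 70 * 16 + 6 = 1126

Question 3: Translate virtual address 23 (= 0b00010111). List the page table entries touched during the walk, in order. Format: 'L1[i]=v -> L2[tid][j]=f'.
Answer: L1[0]=2 -> L2[2][1]=22

Derivation:
vaddr = 23 = 0b00010111
Split: l1_idx=0, l2_idx=1, offset=7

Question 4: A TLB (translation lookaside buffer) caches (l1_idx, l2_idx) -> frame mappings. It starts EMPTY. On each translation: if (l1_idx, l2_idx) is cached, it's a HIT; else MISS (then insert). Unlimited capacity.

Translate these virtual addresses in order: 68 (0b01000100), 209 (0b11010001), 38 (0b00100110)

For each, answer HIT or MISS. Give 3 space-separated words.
vaddr=68: (1,0) not in TLB -> MISS, insert
vaddr=209: (3,1) not in TLB -> MISS, insert
vaddr=38: (0,2) not in TLB -> MISS, insert

Answer: MISS MISS MISS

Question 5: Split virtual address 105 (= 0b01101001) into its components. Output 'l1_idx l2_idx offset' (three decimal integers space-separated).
Answer: 1 2 9

Derivation:
vaddr = 105 = 0b01101001
  top 2 bits -> l1_idx = 1
  next 2 bits -> l2_idx = 2
  bottom 4 bits -> offset = 9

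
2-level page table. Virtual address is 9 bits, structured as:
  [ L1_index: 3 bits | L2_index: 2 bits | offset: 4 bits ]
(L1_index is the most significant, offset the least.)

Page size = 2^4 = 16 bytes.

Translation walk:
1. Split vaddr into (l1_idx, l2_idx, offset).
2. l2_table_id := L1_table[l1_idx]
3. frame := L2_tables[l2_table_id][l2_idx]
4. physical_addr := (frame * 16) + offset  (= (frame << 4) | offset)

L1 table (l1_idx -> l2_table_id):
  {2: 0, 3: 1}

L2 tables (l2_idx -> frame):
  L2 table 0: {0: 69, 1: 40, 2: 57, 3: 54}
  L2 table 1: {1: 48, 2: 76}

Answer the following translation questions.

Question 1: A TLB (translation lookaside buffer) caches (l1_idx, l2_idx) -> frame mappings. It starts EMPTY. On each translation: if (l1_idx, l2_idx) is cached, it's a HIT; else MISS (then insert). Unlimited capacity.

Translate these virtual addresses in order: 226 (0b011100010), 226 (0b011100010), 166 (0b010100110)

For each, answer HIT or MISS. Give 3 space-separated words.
vaddr=226: (3,2) not in TLB -> MISS, insert
vaddr=226: (3,2) in TLB -> HIT
vaddr=166: (2,2) not in TLB -> MISS, insert

Answer: MISS HIT MISS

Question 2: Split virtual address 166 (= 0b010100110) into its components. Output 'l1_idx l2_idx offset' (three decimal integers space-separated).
Answer: 2 2 6

Derivation:
vaddr = 166 = 0b010100110
  top 3 bits -> l1_idx = 2
  next 2 bits -> l2_idx = 2
  bottom 4 bits -> offset = 6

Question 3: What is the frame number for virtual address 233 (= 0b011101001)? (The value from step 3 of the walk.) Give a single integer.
Answer: 76

Derivation:
vaddr = 233: l1_idx=3, l2_idx=2
L1[3] = 1; L2[1][2] = 76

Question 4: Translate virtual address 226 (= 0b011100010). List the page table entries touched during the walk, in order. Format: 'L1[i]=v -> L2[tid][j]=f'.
vaddr = 226 = 0b011100010
Split: l1_idx=3, l2_idx=2, offset=2

Answer: L1[3]=1 -> L2[1][2]=76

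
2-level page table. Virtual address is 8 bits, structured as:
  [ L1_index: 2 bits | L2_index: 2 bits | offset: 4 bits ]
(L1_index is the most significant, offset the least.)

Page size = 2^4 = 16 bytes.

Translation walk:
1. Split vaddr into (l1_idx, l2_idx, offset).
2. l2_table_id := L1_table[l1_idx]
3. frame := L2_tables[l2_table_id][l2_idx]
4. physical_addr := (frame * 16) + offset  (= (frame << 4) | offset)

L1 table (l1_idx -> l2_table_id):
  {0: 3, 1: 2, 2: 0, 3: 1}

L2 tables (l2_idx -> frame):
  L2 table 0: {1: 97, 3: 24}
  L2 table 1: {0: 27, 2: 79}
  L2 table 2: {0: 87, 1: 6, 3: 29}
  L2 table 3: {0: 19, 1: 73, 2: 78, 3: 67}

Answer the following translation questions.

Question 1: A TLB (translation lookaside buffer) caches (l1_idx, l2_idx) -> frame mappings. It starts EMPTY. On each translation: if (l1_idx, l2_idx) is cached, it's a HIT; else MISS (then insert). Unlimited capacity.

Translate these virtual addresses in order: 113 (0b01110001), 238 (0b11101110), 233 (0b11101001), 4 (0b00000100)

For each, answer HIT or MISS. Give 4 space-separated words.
vaddr=113: (1,3) not in TLB -> MISS, insert
vaddr=238: (3,2) not in TLB -> MISS, insert
vaddr=233: (3,2) in TLB -> HIT
vaddr=4: (0,0) not in TLB -> MISS, insert

Answer: MISS MISS HIT MISS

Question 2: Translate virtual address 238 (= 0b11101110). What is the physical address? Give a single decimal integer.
vaddr = 238 = 0b11101110
Split: l1_idx=3, l2_idx=2, offset=14
L1[3] = 1
L2[1][2] = 79
paddr = 79 * 16 + 14 = 1278

Answer: 1278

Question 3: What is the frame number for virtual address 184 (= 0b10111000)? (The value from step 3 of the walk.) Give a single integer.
Answer: 24

Derivation:
vaddr = 184: l1_idx=2, l2_idx=3
L1[2] = 0; L2[0][3] = 24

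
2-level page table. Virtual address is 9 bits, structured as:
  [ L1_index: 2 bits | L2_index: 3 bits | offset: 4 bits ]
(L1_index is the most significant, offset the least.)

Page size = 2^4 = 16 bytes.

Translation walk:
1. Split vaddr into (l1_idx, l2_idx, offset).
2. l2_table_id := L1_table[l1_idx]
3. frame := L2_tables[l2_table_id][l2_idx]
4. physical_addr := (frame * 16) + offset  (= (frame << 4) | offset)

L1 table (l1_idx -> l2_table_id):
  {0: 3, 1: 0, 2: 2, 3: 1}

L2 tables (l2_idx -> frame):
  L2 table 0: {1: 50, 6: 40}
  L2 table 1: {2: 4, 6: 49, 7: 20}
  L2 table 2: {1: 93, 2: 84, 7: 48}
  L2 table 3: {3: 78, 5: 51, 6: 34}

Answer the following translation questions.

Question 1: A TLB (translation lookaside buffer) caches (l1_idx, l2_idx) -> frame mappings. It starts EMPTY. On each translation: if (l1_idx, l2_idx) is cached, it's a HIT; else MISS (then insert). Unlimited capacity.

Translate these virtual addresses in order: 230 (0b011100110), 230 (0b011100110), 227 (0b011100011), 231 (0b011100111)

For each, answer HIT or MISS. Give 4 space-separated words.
vaddr=230: (1,6) not in TLB -> MISS, insert
vaddr=230: (1,6) in TLB -> HIT
vaddr=227: (1,6) in TLB -> HIT
vaddr=231: (1,6) in TLB -> HIT

Answer: MISS HIT HIT HIT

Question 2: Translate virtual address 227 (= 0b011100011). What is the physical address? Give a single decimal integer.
vaddr = 227 = 0b011100011
Split: l1_idx=1, l2_idx=6, offset=3
L1[1] = 0
L2[0][6] = 40
paddr = 40 * 16 + 3 = 643

Answer: 643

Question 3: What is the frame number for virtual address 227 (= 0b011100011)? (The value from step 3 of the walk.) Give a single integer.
Answer: 40

Derivation:
vaddr = 227: l1_idx=1, l2_idx=6
L1[1] = 0; L2[0][6] = 40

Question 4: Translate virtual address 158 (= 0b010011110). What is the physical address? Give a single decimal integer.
vaddr = 158 = 0b010011110
Split: l1_idx=1, l2_idx=1, offset=14
L1[1] = 0
L2[0][1] = 50
paddr = 50 * 16 + 14 = 814

Answer: 814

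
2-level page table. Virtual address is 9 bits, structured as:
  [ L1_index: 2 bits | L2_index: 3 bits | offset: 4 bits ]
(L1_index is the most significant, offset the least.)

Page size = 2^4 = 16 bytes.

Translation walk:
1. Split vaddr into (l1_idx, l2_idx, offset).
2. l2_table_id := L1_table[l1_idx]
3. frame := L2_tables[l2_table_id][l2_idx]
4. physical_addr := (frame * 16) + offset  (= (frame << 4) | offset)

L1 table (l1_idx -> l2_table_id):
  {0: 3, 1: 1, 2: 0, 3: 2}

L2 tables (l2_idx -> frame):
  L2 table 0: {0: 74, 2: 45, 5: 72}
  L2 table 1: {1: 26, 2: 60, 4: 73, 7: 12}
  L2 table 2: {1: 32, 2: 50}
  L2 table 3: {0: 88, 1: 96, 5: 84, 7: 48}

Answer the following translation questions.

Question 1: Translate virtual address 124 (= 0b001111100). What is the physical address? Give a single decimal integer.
Answer: 780

Derivation:
vaddr = 124 = 0b001111100
Split: l1_idx=0, l2_idx=7, offset=12
L1[0] = 3
L2[3][7] = 48
paddr = 48 * 16 + 12 = 780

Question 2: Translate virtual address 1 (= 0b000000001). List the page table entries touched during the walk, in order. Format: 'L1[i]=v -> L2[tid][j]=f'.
vaddr = 1 = 0b000000001
Split: l1_idx=0, l2_idx=0, offset=1

Answer: L1[0]=3 -> L2[3][0]=88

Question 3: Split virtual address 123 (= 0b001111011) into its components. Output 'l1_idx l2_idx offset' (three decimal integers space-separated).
vaddr = 123 = 0b001111011
  top 2 bits -> l1_idx = 0
  next 3 bits -> l2_idx = 7
  bottom 4 bits -> offset = 11

Answer: 0 7 11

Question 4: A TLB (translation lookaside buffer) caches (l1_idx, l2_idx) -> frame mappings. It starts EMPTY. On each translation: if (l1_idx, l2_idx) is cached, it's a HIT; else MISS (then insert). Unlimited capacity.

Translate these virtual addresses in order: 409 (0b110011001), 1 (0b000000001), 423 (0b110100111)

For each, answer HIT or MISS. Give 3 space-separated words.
vaddr=409: (3,1) not in TLB -> MISS, insert
vaddr=1: (0,0) not in TLB -> MISS, insert
vaddr=423: (3,2) not in TLB -> MISS, insert

Answer: MISS MISS MISS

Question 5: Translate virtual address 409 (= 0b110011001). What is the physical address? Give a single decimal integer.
vaddr = 409 = 0b110011001
Split: l1_idx=3, l2_idx=1, offset=9
L1[3] = 2
L2[2][1] = 32
paddr = 32 * 16 + 9 = 521

Answer: 521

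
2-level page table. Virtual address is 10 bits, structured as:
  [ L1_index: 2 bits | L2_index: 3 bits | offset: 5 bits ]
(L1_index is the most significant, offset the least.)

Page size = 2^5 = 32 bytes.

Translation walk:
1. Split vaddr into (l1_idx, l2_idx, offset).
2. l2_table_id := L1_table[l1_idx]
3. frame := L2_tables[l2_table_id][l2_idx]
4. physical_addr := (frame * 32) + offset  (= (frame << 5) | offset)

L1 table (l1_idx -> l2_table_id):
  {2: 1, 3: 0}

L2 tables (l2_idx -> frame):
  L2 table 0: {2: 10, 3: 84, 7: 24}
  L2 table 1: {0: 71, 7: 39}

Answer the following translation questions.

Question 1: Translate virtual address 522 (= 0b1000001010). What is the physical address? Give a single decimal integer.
Answer: 2282

Derivation:
vaddr = 522 = 0b1000001010
Split: l1_idx=2, l2_idx=0, offset=10
L1[2] = 1
L2[1][0] = 71
paddr = 71 * 32 + 10 = 2282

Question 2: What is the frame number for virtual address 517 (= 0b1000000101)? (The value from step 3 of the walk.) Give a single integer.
Answer: 71

Derivation:
vaddr = 517: l1_idx=2, l2_idx=0
L1[2] = 1; L2[1][0] = 71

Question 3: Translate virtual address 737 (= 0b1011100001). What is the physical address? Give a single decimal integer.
Answer: 1249

Derivation:
vaddr = 737 = 0b1011100001
Split: l1_idx=2, l2_idx=7, offset=1
L1[2] = 1
L2[1][7] = 39
paddr = 39 * 32 + 1 = 1249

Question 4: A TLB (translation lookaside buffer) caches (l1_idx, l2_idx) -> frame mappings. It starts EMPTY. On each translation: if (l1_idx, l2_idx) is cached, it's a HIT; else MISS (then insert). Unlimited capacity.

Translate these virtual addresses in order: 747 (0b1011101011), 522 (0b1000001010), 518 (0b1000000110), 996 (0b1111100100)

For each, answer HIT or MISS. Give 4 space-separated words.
vaddr=747: (2,7) not in TLB -> MISS, insert
vaddr=522: (2,0) not in TLB -> MISS, insert
vaddr=518: (2,0) in TLB -> HIT
vaddr=996: (3,7) not in TLB -> MISS, insert

Answer: MISS MISS HIT MISS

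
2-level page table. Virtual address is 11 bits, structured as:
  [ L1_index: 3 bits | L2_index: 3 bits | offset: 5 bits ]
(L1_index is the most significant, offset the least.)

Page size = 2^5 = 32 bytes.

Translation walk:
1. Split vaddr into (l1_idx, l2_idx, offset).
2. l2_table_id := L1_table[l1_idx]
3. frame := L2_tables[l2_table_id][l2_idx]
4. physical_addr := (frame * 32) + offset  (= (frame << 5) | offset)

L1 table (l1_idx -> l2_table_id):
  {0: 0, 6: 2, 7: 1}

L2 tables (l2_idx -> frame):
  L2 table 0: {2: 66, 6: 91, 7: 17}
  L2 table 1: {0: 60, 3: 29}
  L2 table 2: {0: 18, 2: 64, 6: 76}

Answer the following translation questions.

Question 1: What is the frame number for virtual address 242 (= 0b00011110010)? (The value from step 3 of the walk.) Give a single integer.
Answer: 17

Derivation:
vaddr = 242: l1_idx=0, l2_idx=7
L1[0] = 0; L2[0][7] = 17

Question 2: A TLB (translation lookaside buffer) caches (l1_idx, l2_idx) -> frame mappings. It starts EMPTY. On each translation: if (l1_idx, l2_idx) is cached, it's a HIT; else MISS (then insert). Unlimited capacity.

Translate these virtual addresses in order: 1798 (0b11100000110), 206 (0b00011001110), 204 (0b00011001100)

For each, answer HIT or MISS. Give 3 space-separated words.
vaddr=1798: (7,0) not in TLB -> MISS, insert
vaddr=206: (0,6) not in TLB -> MISS, insert
vaddr=204: (0,6) in TLB -> HIT

Answer: MISS MISS HIT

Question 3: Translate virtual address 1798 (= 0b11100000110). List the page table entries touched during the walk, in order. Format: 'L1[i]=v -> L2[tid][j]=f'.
Answer: L1[7]=1 -> L2[1][0]=60

Derivation:
vaddr = 1798 = 0b11100000110
Split: l1_idx=7, l2_idx=0, offset=6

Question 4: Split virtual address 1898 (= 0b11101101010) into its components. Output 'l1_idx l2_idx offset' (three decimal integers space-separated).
Answer: 7 3 10

Derivation:
vaddr = 1898 = 0b11101101010
  top 3 bits -> l1_idx = 7
  next 3 bits -> l2_idx = 3
  bottom 5 bits -> offset = 10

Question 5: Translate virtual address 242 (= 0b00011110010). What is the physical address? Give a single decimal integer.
Answer: 562

Derivation:
vaddr = 242 = 0b00011110010
Split: l1_idx=0, l2_idx=7, offset=18
L1[0] = 0
L2[0][7] = 17
paddr = 17 * 32 + 18 = 562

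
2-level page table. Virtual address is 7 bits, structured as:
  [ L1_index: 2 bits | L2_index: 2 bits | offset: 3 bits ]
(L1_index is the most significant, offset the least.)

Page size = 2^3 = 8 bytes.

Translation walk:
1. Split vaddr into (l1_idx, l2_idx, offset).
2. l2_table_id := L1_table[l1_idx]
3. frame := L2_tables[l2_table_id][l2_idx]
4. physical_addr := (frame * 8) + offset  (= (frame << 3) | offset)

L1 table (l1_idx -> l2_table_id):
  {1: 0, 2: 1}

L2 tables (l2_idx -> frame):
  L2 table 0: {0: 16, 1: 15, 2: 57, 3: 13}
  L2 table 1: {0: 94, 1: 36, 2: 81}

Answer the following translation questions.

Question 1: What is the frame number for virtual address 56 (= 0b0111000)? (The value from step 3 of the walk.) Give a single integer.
vaddr = 56: l1_idx=1, l2_idx=3
L1[1] = 0; L2[0][3] = 13

Answer: 13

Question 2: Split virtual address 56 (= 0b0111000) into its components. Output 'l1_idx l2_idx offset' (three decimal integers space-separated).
Answer: 1 3 0

Derivation:
vaddr = 56 = 0b0111000
  top 2 bits -> l1_idx = 1
  next 2 bits -> l2_idx = 3
  bottom 3 bits -> offset = 0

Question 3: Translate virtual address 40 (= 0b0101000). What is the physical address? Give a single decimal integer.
Answer: 120

Derivation:
vaddr = 40 = 0b0101000
Split: l1_idx=1, l2_idx=1, offset=0
L1[1] = 0
L2[0][1] = 15
paddr = 15 * 8 + 0 = 120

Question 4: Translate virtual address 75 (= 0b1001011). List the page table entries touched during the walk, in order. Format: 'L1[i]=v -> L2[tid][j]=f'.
Answer: L1[2]=1 -> L2[1][1]=36

Derivation:
vaddr = 75 = 0b1001011
Split: l1_idx=2, l2_idx=1, offset=3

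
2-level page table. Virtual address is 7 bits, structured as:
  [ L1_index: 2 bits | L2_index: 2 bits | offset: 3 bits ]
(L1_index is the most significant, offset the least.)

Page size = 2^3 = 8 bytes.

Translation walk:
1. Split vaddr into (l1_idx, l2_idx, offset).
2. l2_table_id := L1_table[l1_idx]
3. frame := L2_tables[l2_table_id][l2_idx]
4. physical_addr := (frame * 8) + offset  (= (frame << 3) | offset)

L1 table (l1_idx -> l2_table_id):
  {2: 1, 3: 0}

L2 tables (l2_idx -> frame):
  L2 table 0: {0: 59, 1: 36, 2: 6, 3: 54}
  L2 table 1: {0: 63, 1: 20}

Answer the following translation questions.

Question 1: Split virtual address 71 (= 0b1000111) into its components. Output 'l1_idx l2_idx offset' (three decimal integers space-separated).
vaddr = 71 = 0b1000111
  top 2 bits -> l1_idx = 2
  next 2 bits -> l2_idx = 0
  bottom 3 bits -> offset = 7

Answer: 2 0 7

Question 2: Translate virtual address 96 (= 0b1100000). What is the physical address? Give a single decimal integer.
Answer: 472

Derivation:
vaddr = 96 = 0b1100000
Split: l1_idx=3, l2_idx=0, offset=0
L1[3] = 0
L2[0][0] = 59
paddr = 59 * 8 + 0 = 472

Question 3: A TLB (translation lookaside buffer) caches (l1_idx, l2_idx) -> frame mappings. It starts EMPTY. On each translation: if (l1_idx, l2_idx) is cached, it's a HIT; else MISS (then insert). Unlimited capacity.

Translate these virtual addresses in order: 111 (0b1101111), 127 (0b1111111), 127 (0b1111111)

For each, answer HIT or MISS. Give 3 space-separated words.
Answer: MISS MISS HIT

Derivation:
vaddr=111: (3,1) not in TLB -> MISS, insert
vaddr=127: (3,3) not in TLB -> MISS, insert
vaddr=127: (3,3) in TLB -> HIT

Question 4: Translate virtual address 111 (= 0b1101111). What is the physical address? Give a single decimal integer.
vaddr = 111 = 0b1101111
Split: l1_idx=3, l2_idx=1, offset=7
L1[3] = 0
L2[0][1] = 36
paddr = 36 * 8 + 7 = 295

Answer: 295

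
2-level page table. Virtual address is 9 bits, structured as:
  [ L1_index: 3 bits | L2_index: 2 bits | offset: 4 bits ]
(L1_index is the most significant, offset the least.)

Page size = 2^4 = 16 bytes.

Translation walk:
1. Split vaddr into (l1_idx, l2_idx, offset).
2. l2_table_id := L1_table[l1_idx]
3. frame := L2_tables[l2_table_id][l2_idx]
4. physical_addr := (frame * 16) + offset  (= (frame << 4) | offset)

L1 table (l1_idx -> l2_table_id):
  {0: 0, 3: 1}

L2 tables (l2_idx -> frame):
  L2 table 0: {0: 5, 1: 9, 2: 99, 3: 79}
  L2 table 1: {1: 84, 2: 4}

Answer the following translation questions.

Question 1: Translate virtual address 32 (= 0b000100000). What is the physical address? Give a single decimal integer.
Answer: 1584

Derivation:
vaddr = 32 = 0b000100000
Split: l1_idx=0, l2_idx=2, offset=0
L1[0] = 0
L2[0][2] = 99
paddr = 99 * 16 + 0 = 1584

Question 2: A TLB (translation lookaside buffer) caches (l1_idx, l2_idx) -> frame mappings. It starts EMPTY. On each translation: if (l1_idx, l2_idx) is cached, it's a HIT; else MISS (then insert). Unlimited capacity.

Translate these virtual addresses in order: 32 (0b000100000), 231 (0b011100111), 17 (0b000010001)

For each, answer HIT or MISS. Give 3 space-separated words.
Answer: MISS MISS MISS

Derivation:
vaddr=32: (0,2) not in TLB -> MISS, insert
vaddr=231: (3,2) not in TLB -> MISS, insert
vaddr=17: (0,1) not in TLB -> MISS, insert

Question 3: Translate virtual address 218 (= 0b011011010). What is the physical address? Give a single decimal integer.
Answer: 1354

Derivation:
vaddr = 218 = 0b011011010
Split: l1_idx=3, l2_idx=1, offset=10
L1[3] = 1
L2[1][1] = 84
paddr = 84 * 16 + 10 = 1354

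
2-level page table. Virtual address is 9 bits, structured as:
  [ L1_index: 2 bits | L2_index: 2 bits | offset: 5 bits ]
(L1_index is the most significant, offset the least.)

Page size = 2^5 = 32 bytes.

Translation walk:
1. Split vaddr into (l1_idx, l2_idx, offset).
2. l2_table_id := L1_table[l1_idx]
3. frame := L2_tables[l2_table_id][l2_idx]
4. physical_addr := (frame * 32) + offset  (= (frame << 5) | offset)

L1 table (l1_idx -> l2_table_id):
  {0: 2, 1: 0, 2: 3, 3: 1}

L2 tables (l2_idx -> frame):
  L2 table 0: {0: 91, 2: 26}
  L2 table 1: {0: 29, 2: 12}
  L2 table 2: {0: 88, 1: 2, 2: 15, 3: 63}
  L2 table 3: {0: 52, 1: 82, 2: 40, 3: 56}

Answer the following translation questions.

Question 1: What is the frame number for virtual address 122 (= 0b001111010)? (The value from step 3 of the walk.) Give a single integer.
vaddr = 122: l1_idx=0, l2_idx=3
L1[0] = 2; L2[2][3] = 63

Answer: 63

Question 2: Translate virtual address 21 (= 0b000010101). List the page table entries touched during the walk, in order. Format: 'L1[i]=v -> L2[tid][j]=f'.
Answer: L1[0]=2 -> L2[2][0]=88

Derivation:
vaddr = 21 = 0b000010101
Split: l1_idx=0, l2_idx=0, offset=21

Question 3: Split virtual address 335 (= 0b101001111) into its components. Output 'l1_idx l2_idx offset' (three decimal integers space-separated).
vaddr = 335 = 0b101001111
  top 2 bits -> l1_idx = 2
  next 2 bits -> l2_idx = 2
  bottom 5 bits -> offset = 15

Answer: 2 2 15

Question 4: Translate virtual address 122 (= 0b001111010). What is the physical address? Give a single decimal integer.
Answer: 2042

Derivation:
vaddr = 122 = 0b001111010
Split: l1_idx=0, l2_idx=3, offset=26
L1[0] = 2
L2[2][3] = 63
paddr = 63 * 32 + 26 = 2042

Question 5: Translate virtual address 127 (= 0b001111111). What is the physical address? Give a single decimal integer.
Answer: 2047

Derivation:
vaddr = 127 = 0b001111111
Split: l1_idx=0, l2_idx=3, offset=31
L1[0] = 2
L2[2][3] = 63
paddr = 63 * 32 + 31 = 2047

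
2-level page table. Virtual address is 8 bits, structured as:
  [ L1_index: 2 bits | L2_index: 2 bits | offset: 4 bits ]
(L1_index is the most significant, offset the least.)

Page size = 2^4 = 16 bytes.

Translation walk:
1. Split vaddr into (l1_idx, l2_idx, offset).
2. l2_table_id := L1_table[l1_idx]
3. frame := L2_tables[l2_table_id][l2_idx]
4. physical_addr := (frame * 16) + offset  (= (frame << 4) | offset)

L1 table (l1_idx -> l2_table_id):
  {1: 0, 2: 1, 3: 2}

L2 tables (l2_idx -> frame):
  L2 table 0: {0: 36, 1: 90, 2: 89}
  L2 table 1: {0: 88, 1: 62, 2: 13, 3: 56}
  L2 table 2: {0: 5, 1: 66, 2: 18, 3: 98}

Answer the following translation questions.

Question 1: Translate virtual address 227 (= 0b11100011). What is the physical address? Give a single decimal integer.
vaddr = 227 = 0b11100011
Split: l1_idx=3, l2_idx=2, offset=3
L1[3] = 2
L2[2][2] = 18
paddr = 18 * 16 + 3 = 291

Answer: 291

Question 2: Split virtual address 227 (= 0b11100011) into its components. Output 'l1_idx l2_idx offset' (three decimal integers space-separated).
Answer: 3 2 3

Derivation:
vaddr = 227 = 0b11100011
  top 2 bits -> l1_idx = 3
  next 2 bits -> l2_idx = 2
  bottom 4 bits -> offset = 3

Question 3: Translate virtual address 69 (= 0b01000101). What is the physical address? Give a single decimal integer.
Answer: 581

Derivation:
vaddr = 69 = 0b01000101
Split: l1_idx=1, l2_idx=0, offset=5
L1[1] = 0
L2[0][0] = 36
paddr = 36 * 16 + 5 = 581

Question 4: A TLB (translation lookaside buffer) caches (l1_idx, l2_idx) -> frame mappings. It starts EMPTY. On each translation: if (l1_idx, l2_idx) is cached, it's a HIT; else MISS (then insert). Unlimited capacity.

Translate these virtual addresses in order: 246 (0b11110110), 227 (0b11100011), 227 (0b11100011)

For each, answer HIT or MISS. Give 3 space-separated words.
vaddr=246: (3,3) not in TLB -> MISS, insert
vaddr=227: (3,2) not in TLB -> MISS, insert
vaddr=227: (3,2) in TLB -> HIT

Answer: MISS MISS HIT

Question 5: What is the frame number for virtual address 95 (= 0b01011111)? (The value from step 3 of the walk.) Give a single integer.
vaddr = 95: l1_idx=1, l2_idx=1
L1[1] = 0; L2[0][1] = 90

Answer: 90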